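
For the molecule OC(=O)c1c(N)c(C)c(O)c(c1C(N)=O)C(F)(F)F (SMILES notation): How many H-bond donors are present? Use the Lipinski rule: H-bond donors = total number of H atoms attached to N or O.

6

Donors: find every N or O and count the H atoms it carries.
  atom 1 (O): bond orders sum to 1 → 1 H
  atom 3 (O): bond orders sum to 2 → 0 H
  atom 6 (N): bond orders sum to 1 → 2 H
  atom 10 (O): bond orders sum to 1 → 1 H
  atom 14 (N): bond orders sum to 1 → 2 H
  atom 15 (O): bond orders sum to 2 → 0 H
Lipinski HBD = 6.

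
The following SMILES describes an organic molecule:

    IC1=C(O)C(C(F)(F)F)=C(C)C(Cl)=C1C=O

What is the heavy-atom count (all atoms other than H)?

16

Every atom symbol written in the SMILES (organic subset) is one heavy atom; implicit H are not written.
Heavy atoms by element → C:9, Cl:1, F:3, I:1, O:2.
Total: 16.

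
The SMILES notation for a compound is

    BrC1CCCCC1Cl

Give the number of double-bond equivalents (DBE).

Degree of unsaturation = (number of rings) + (number of π bonds).
Ring closures in the SMILES: 1.
π bonds: none → 0 DoU from unsaturation.
Total DoU = 1 + 0 = 1.

1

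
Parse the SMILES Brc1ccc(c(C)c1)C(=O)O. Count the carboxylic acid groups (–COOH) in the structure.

The carboxylic acid motif appears at heavy-atom position 9 in the SMILES.
Carboxylic acid count: 1.

1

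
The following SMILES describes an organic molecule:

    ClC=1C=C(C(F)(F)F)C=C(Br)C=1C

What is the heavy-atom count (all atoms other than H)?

Every atom symbol written in the SMILES (organic subset) is one heavy atom; implicit H are not written.
Heavy atoms by element → Br:1, C:8, Cl:1, F:3.
Total: 13.

13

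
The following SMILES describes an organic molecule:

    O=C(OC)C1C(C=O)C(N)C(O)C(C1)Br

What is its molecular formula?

Walk through each heavy atom and fill implicit hydrogens from standard valence (C 4, N 3, O 2, S 2, halogen 1):
  atom 1: O, bond orders sum to 2 (valence 2) → 0 H
  atom 2: C, bond orders sum to 4 (valence 4) → 0 H
  atom 3: O, bond orders sum to 2 (valence 2) → 0 H
  atom 4: C, bond orders sum to 1 (valence 4) → 3 H
  atom 5: C, bond orders sum to 3 (valence 4) → 1 H
  atom 6: C, bond orders sum to 3 (valence 4) → 1 H
  atom 7: C, bond orders sum to 3 (valence 4) → 1 H
  atom 8: O, bond orders sum to 2 (valence 2) → 0 H
  atom 9: C, bond orders sum to 3 (valence 4) → 1 H
  atom 10: N, bond orders sum to 1 (valence 3) → 2 H
  atom 11: C, bond orders sum to 3 (valence 4) → 1 H
  atom 12: O, bond orders sum to 1 (valence 2) → 1 H
  atom 13: C, bond orders sum to 3 (valence 4) → 1 H
  atom 14: C, bond orders sum to 2 (valence 4) → 2 H
  atom 15: Br (halogen, monovalent) → 0 H
Totals → C:9, H:14, Br:1, N:1, O:4.
In Hill order: C9H14BrNO4.

C9H14BrNO4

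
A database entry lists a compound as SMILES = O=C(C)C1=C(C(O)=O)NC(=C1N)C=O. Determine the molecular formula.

Walk through each heavy atom and fill implicit hydrogens from standard valence (C 4, N 3, O 2, S 2, halogen 1):
  atom 1: O, bond orders sum to 2 (valence 2) → 0 H
  atom 2: C, bond orders sum to 4 (valence 4) → 0 H
  atom 3: C, bond orders sum to 1 (valence 4) → 3 H
  atom 4: C, bond orders sum to 4 (valence 4) → 0 H
  atom 5: C, bond orders sum to 4 (valence 4) → 0 H
  atom 6: C, bond orders sum to 4 (valence 4) → 0 H
  atom 7: O, bond orders sum to 1 (valence 2) → 1 H
  atom 8: O, bond orders sum to 2 (valence 2) → 0 H
  atom 9: N, bond orders sum to 2 (valence 3) → 1 H
  atom 10: C, bond orders sum to 4 (valence 4) → 0 H
  atom 11: C, bond orders sum to 4 (valence 4) → 0 H
  atom 12: N, bond orders sum to 1 (valence 3) → 2 H
  atom 13: C, bond orders sum to 3 (valence 4) → 1 H
  atom 14: O, bond orders sum to 2 (valence 2) → 0 H
Totals → C:8, H:8, N:2, O:4.

C8H8N2O4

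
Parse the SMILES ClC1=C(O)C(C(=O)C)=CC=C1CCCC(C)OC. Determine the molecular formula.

C14H19ClO3

Walk through each heavy atom and fill implicit hydrogens from standard valence (C 4, N 3, O 2, S 2, halogen 1):
  atom 1: Cl (halogen, monovalent) → 0 H
  atom 2: C, bond orders sum to 4 (valence 4) → 0 H
  atom 3: C, bond orders sum to 4 (valence 4) → 0 H
  atom 4: O, bond orders sum to 1 (valence 2) → 1 H
  atom 5: C, bond orders sum to 4 (valence 4) → 0 H
  atom 6: C, bond orders sum to 4 (valence 4) → 0 H
  atom 7: O, bond orders sum to 2 (valence 2) → 0 H
  atom 8: C, bond orders sum to 1 (valence 4) → 3 H
  atom 9: C, bond orders sum to 3 (valence 4) → 1 H
  atom 10: C, bond orders sum to 3 (valence 4) → 1 H
  atom 11: C, bond orders sum to 4 (valence 4) → 0 H
  atom 12: C, bond orders sum to 2 (valence 4) → 2 H
  atom 13: C, bond orders sum to 2 (valence 4) → 2 H
  atom 14: C, bond orders sum to 2 (valence 4) → 2 H
  atom 15: C, bond orders sum to 3 (valence 4) → 1 H
  atom 16: C, bond orders sum to 1 (valence 4) → 3 H
  atom 17: O, bond orders sum to 2 (valence 2) → 0 H
  atom 18: C, bond orders sum to 1 (valence 4) → 3 H
Totals → C:14, H:19, Cl:1, O:3.
In Hill order: C14H19ClO3.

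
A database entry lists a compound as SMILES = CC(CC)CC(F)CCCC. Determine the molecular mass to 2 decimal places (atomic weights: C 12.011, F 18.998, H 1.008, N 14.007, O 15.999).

160.28 g/mol

First, the molecular formula is C10H21F (counting implicit H from valence).
  C: 10 × 12.011 = 120.110
  F: 1 × 18.998 = 18.998
  H: 21 × 1.008 = 21.168
Sum: 10×12.011 + 1×18.998 + 21×1.008 = 160.276 → 160.28 g/mol.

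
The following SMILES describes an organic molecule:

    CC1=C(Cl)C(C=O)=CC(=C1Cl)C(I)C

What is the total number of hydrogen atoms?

9

Walk through each heavy atom and fill implicit hydrogens from standard valence (C 4, N 3, O 2, S 2, halogen 1):
  atom 1: C, bond orders sum to 1 (valence 4) → 3 H
  atom 2: C, bond orders sum to 4 (valence 4) → 0 H
  atom 3: C, bond orders sum to 4 (valence 4) → 0 H
  atom 4: Cl (halogen, monovalent) → 0 H
  atom 5: C, bond orders sum to 4 (valence 4) → 0 H
  atom 6: C, bond orders sum to 3 (valence 4) → 1 H
  atom 7: O, bond orders sum to 2 (valence 2) → 0 H
  atom 8: C, bond orders sum to 3 (valence 4) → 1 H
  atom 9: C, bond orders sum to 4 (valence 4) → 0 H
  atom 10: C, bond orders sum to 4 (valence 4) → 0 H
  atom 11: Cl (halogen, monovalent) → 0 H
  atom 12: C, bond orders sum to 3 (valence 4) → 1 H
  atom 13: I (halogen, monovalent) → 0 H
  atom 14: C, bond orders sum to 1 (valence 4) → 3 H
Total hydrogens: 9.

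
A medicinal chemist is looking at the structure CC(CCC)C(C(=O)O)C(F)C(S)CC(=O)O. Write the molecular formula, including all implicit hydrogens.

Walk through each heavy atom and fill implicit hydrogens from standard valence (C 4, N 3, O 2, S 2, halogen 1):
  atom 1: C, bond orders sum to 1 (valence 4) → 3 H
  atom 2: C, bond orders sum to 3 (valence 4) → 1 H
  atom 3: C, bond orders sum to 2 (valence 4) → 2 H
  atom 4: C, bond orders sum to 2 (valence 4) → 2 H
  atom 5: C, bond orders sum to 1 (valence 4) → 3 H
  atom 6: C, bond orders sum to 3 (valence 4) → 1 H
  atom 7: C, bond orders sum to 4 (valence 4) → 0 H
  atom 8: O, bond orders sum to 2 (valence 2) → 0 H
  atom 9: O, bond orders sum to 1 (valence 2) → 1 H
  atom 10: C, bond orders sum to 3 (valence 4) → 1 H
  atom 11: F (halogen, monovalent) → 0 H
  atom 12: C, bond orders sum to 3 (valence 4) → 1 H
  atom 13: S, bond orders sum to 1 (valence 2) → 1 H
  atom 14: C, bond orders sum to 2 (valence 4) → 2 H
  atom 15: C, bond orders sum to 4 (valence 4) → 0 H
  atom 16: O, bond orders sum to 2 (valence 2) → 0 H
  atom 17: O, bond orders sum to 1 (valence 2) → 1 H
Totals → C:11, H:19, F:1, O:4, S:1.
In Hill order: C11H19FO4S.

C11H19FO4S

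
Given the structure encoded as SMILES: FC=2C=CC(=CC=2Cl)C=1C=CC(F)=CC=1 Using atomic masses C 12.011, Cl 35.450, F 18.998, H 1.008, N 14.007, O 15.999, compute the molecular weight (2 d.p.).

First, the molecular formula is C12H7ClF2 (counting implicit H from valence).
  C: 12 × 12.011 = 144.132
  Cl: 1 × 35.450 = 35.450
  F: 2 × 18.998 = 37.996
  H: 7 × 1.008 = 7.056
Sum: 12×12.011 + 1×35.450 + 2×18.998 + 7×1.008 = 224.634 → 224.63 g/mol.

224.63 g/mol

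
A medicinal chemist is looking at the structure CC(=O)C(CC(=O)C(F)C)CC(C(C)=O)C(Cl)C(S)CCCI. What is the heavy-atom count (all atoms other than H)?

23

Every atom symbol written in the SMILES (organic subset) is one heavy atom; implicit H are not written.
Heavy atoms by element → C:16, Cl:1, F:1, I:1, O:3, S:1.
Total: 23.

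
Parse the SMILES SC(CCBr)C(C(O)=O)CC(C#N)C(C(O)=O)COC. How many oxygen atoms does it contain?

5

Scan the SMILES for O atoms (remember two-letter symbols like Cl and Br are single atoms).
Oxygen count: 5.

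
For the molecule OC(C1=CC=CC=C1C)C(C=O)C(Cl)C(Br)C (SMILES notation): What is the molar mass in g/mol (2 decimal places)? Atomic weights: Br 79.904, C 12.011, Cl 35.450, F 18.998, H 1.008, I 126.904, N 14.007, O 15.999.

First, the molecular formula is C13H16BrClO2 (counting implicit H from valence).
  Br: 1 × 79.904 = 79.904
  C: 13 × 12.011 = 156.143
  Cl: 1 × 35.450 = 35.450
  H: 16 × 1.008 = 16.128
  O: 2 × 15.999 = 31.998
Sum: 1×79.904 + 13×12.011 + 1×35.450 + 16×1.008 + 2×15.999 = 319.623 → 319.62 g/mol.

319.62 g/mol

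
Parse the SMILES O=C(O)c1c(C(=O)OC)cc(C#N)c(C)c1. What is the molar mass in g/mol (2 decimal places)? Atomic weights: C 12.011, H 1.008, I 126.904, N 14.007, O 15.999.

219.20 g/mol

First, the molecular formula is C11H9NO4 (counting implicit H from valence).
  C: 11 × 12.011 = 132.121
  H: 9 × 1.008 = 9.072
  N: 1 × 14.007 = 14.007
  O: 4 × 15.999 = 63.996
Sum: 11×12.011 + 9×1.008 + 1×14.007 + 4×15.999 = 219.196 → 219.20 g/mol.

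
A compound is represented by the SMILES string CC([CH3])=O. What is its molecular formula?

C3H6O

Walk through each heavy atom and fill implicit hydrogens from standard valence (C 4, N 3, O 2, S 2, halogen 1):
  atom 1: C, bond orders sum to 1 (valence 4) → 3 H
  atom 2: C, bond orders sum to 4 (valence 4) → 0 H
  atom 3: C with explicit H count 3
  atom 4: O, bond orders sum to 2 (valence 2) → 0 H
Totals → C:3, H:6, O:1.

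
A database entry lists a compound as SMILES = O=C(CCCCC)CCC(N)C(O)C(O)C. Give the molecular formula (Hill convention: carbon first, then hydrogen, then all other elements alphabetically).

Walk through each heavy atom and fill implicit hydrogens from standard valence (C 4, N 3, O 2, S 2, halogen 1):
  atom 1: O, bond orders sum to 2 (valence 2) → 0 H
  atom 2: C, bond orders sum to 4 (valence 4) → 0 H
  atom 3: C, bond orders sum to 2 (valence 4) → 2 H
  atom 4: C, bond orders sum to 2 (valence 4) → 2 H
  atom 5: C, bond orders sum to 2 (valence 4) → 2 H
  atom 6: C, bond orders sum to 2 (valence 4) → 2 H
  atom 7: C, bond orders sum to 1 (valence 4) → 3 H
  atom 8: C, bond orders sum to 2 (valence 4) → 2 H
  atom 9: C, bond orders sum to 2 (valence 4) → 2 H
  atom 10: C, bond orders sum to 3 (valence 4) → 1 H
  atom 11: N, bond orders sum to 1 (valence 3) → 2 H
  atom 12: C, bond orders sum to 3 (valence 4) → 1 H
  atom 13: O, bond orders sum to 1 (valence 2) → 1 H
  atom 14: C, bond orders sum to 3 (valence 4) → 1 H
  atom 15: O, bond orders sum to 1 (valence 2) → 1 H
  atom 16: C, bond orders sum to 1 (valence 4) → 3 H
Totals → C:12, H:25, N:1, O:3.
In Hill order: C12H25NO3.

C12H25NO3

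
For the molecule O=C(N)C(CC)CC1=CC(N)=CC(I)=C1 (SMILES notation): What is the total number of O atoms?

Scan the SMILES for O atoms (remember two-letter symbols like Cl and Br are single atoms).
Oxygen count: 1.

1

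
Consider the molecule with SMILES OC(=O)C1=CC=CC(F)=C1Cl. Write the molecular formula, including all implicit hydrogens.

Walk through each heavy atom and fill implicit hydrogens from standard valence (C 4, N 3, O 2, S 2, halogen 1):
  atom 1: O, bond orders sum to 1 (valence 2) → 1 H
  atom 2: C, bond orders sum to 4 (valence 4) → 0 H
  atom 3: O, bond orders sum to 2 (valence 2) → 0 H
  atom 4: C, bond orders sum to 4 (valence 4) → 0 H
  atom 5: C, bond orders sum to 3 (valence 4) → 1 H
  atom 6: C, bond orders sum to 3 (valence 4) → 1 H
  atom 7: C, bond orders sum to 3 (valence 4) → 1 H
  atom 8: C, bond orders sum to 4 (valence 4) → 0 H
  atom 9: F (halogen, monovalent) → 0 H
  atom 10: C, bond orders sum to 4 (valence 4) → 0 H
  atom 11: Cl (halogen, monovalent) → 0 H
Totals → C:7, H:4, Cl:1, F:1, O:2.
In Hill order: C7H4ClFO2.

C7H4ClFO2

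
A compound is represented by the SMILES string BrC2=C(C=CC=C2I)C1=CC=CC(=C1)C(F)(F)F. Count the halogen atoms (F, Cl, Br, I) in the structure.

5

Halogen atoms appear at heavy-atom positions 1, 8, 16, 17, 18 (1×Br, 3×F, 1×I).
Halogen count: 5.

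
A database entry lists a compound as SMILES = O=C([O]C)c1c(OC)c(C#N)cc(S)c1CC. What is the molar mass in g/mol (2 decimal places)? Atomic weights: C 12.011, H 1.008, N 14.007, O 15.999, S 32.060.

251.30 g/mol

First, the molecular formula is C12H13NO3S (counting implicit H from valence).
  C: 12 × 12.011 = 144.132
  H: 13 × 1.008 = 13.104
  N: 1 × 14.007 = 14.007
  O: 3 × 15.999 = 47.997
  S: 1 × 32.060 = 32.060
Sum: 12×12.011 + 13×1.008 + 1×14.007 + 3×15.999 + 1×32.060 = 251.300 → 251.30 g/mol.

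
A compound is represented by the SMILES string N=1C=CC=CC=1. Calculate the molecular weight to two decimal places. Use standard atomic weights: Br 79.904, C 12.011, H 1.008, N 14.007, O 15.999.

79.10 g/mol

First, the molecular formula is C5H5N (counting implicit H from valence).
  C: 5 × 12.011 = 60.055
  H: 5 × 1.008 = 5.040
  N: 1 × 14.007 = 14.007
Sum: 5×12.011 + 5×1.008 + 1×14.007 = 79.102 → 79.10 g/mol.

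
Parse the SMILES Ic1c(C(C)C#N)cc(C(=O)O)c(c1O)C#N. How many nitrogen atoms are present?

2

Scan the SMILES for N atoms (remember two-letter symbols like Cl and Br are single atoms).
Nitrogen count: 2.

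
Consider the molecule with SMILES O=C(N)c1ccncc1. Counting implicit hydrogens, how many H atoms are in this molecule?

Walk through each heavy atom and fill implicit hydrogens from standard valence (C 4, N 3, O 2, S 2, halogen 1); for lowercase aromatic atoms, an aromatic c carries 1 H when it has two neighbours and 0 H with three, and aromatic n carries 0 H:
  atom 1: O, bond orders sum to 2 (valence 2) → 0 H
  atom 2: C, bond orders sum to 4 (valence 4) → 0 H
  atom 3: N, bond orders sum to 1 (valence 3) → 2 H
  atom 4: aromatic c, 3 neighbours → 0 H
  atom 5: aromatic c, 2 neighbours → 1 H
  atom 6: aromatic c, 2 neighbours → 1 H
  atom 7: aromatic n, 2 neighbours → 0 H
  atom 8: aromatic c, 2 neighbours → 1 H
  atom 9: aromatic c, 2 neighbours → 1 H
Total hydrogens: 6.

6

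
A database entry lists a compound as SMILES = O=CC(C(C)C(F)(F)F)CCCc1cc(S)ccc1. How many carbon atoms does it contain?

Count every carbon token in the SMILES (each C, including those in ring-closure positions and inside branches).
Carbon count: 14.

14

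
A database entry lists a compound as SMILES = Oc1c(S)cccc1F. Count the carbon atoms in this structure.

6

Count every carbon token in the SMILES (each C, including those in ring-closure positions and inside branches).
Carbon count: 6.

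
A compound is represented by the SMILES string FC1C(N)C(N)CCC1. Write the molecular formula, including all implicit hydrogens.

C6H13FN2

Walk through each heavy atom and fill implicit hydrogens from standard valence (C 4, N 3, O 2, S 2, halogen 1):
  atom 1: F (halogen, monovalent) → 0 H
  atom 2: C, bond orders sum to 3 (valence 4) → 1 H
  atom 3: C, bond orders sum to 3 (valence 4) → 1 H
  atom 4: N, bond orders sum to 1 (valence 3) → 2 H
  atom 5: C, bond orders sum to 3 (valence 4) → 1 H
  atom 6: N, bond orders sum to 1 (valence 3) → 2 H
  atom 7: C, bond orders sum to 2 (valence 4) → 2 H
  atom 8: C, bond orders sum to 2 (valence 4) → 2 H
  atom 9: C, bond orders sum to 2 (valence 4) → 2 H
Totals → C:6, H:13, F:1, N:2.
In Hill order: C6H13FN2.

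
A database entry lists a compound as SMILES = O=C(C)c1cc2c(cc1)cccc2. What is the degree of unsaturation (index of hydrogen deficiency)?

8

Molecular formula: C12H10O.
DoU = (2C + 2 + N − H − X) / 2, where X is the halogen count and O/S are ignored.
    = (2·12 + 2 + 0 − 10 − 0) / 2 = 16 / 2 = 8.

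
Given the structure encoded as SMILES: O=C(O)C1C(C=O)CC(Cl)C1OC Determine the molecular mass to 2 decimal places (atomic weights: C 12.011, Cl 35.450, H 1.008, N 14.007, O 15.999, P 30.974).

206.62 g/mol

First, the molecular formula is C8H11ClO4 (counting implicit H from valence).
  C: 8 × 12.011 = 96.088
  Cl: 1 × 35.450 = 35.450
  H: 11 × 1.008 = 11.088
  O: 4 × 15.999 = 63.996
Sum: 8×12.011 + 1×35.450 + 11×1.008 + 4×15.999 = 206.622 → 206.62 g/mol.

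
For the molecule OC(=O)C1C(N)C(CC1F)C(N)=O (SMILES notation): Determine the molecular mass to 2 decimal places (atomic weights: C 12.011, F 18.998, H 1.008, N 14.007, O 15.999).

190.17 g/mol

First, the molecular formula is C7H11FN2O3 (counting implicit H from valence).
  C: 7 × 12.011 = 84.077
  F: 1 × 18.998 = 18.998
  H: 11 × 1.008 = 11.088
  N: 2 × 14.007 = 28.014
  O: 3 × 15.999 = 47.997
Sum: 7×12.011 + 1×18.998 + 11×1.008 + 2×14.007 + 3×15.999 = 190.174 → 190.17 g/mol.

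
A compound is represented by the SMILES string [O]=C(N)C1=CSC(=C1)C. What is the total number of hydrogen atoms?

Walk through each heavy atom and fill implicit hydrogens from standard valence (C 4, N 3, O 2, S 2, halogen 1):
  atom 1: O with explicit H count 0
  atom 2: C, bond orders sum to 4 (valence 4) → 0 H
  atom 3: N, bond orders sum to 1 (valence 3) → 2 H
  atom 4: C, bond orders sum to 4 (valence 4) → 0 H
  atom 5: C, bond orders sum to 3 (valence 4) → 1 H
  atom 6: S, bond orders sum to 2 (valence 2) → 0 H
  atom 7: C, bond orders sum to 4 (valence 4) → 0 H
  atom 8: C, bond orders sum to 3 (valence 4) → 1 H
  atom 9: C, bond orders sum to 1 (valence 4) → 3 H
Total hydrogens: 7.

7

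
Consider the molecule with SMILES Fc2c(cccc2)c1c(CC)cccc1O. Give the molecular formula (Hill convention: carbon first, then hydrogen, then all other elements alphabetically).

Walk through each heavy atom and fill implicit hydrogens from standard valence (C 4, N 3, O 2, S 2, halogen 1); for lowercase aromatic atoms, an aromatic c carries 1 H when it has two neighbours and 0 H with three, and aromatic n carries 0 H:
  atom 1: F (halogen, monovalent) → 0 H
  atom 2: aromatic c, 3 neighbours → 0 H
  atom 3: aromatic c, 3 neighbours → 0 H
  atom 4: aromatic c, 2 neighbours → 1 H
  atom 5: aromatic c, 2 neighbours → 1 H
  atom 6: aromatic c, 2 neighbours → 1 H
  atom 7: aromatic c, 2 neighbours → 1 H
  atom 8: aromatic c, 3 neighbours → 0 H
  atom 9: aromatic c, 3 neighbours → 0 H
  atom 10: C, bond orders sum to 2 (valence 4) → 2 H
  atom 11: C, bond orders sum to 1 (valence 4) → 3 H
  atom 12: aromatic c, 2 neighbours → 1 H
  atom 13: aromatic c, 2 neighbours → 1 H
  atom 14: aromatic c, 2 neighbours → 1 H
  atom 15: aromatic c, 3 neighbours → 0 H
  atom 16: O, bond orders sum to 1 (valence 2) → 1 H
Totals → C:14, H:13, F:1, O:1.

C14H13FO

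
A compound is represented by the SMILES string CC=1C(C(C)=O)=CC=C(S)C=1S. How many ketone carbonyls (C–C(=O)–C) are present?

The ketone motif appears at heavy-atom position 4 in the SMILES.
Other groups present: 2 thiol.
Ketone count: 1.

1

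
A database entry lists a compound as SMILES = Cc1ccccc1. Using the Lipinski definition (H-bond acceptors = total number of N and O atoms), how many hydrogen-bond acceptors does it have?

0

N atoms: 0; O atoms: 0.
Lipinski HBA = 0 + 0 = 0.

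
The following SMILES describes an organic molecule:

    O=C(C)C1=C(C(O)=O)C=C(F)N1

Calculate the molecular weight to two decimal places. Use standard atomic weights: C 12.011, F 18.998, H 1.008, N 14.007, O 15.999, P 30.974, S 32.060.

First, the molecular formula is C7H6FNO3 (counting implicit H from valence).
  C: 7 × 12.011 = 84.077
  F: 1 × 18.998 = 18.998
  H: 6 × 1.008 = 6.048
  N: 1 × 14.007 = 14.007
  O: 3 × 15.999 = 47.997
Sum: 7×12.011 + 1×18.998 + 6×1.008 + 1×14.007 + 3×15.999 = 171.127 → 171.13 g/mol.

171.13 g/mol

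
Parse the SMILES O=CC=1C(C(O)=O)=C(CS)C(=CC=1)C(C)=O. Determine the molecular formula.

Walk through each heavy atom and fill implicit hydrogens from standard valence (C 4, N 3, O 2, S 2, halogen 1):
  atom 1: O, bond orders sum to 2 (valence 2) → 0 H
  atom 2: C, bond orders sum to 3 (valence 4) → 1 H
  atom 3: C, bond orders sum to 4 (valence 4) → 0 H
  atom 4: C, bond orders sum to 4 (valence 4) → 0 H
  atom 5: C, bond orders sum to 4 (valence 4) → 0 H
  atom 6: O, bond orders sum to 1 (valence 2) → 1 H
  atom 7: O, bond orders sum to 2 (valence 2) → 0 H
  atom 8: C, bond orders sum to 4 (valence 4) → 0 H
  atom 9: C, bond orders sum to 2 (valence 4) → 2 H
  atom 10: S, bond orders sum to 1 (valence 2) → 1 H
  atom 11: C, bond orders sum to 4 (valence 4) → 0 H
  atom 12: C, bond orders sum to 3 (valence 4) → 1 H
  atom 13: C, bond orders sum to 3 (valence 4) → 1 H
  atom 14: C, bond orders sum to 4 (valence 4) → 0 H
  atom 15: C, bond orders sum to 1 (valence 4) → 3 H
  atom 16: O, bond orders sum to 2 (valence 2) → 0 H
Totals → C:11, H:10, O:4, S:1.
In Hill order: C11H10O4S.

C11H10O4S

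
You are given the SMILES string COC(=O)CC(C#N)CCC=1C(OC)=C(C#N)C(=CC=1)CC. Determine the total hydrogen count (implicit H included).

Walk through each heavy atom and fill implicit hydrogens from standard valence (C 4, N 3, O 2, S 2, halogen 1):
  atom 1: C, bond orders sum to 1 (valence 4) → 3 H
  atom 2: O, bond orders sum to 2 (valence 2) → 0 H
  atom 3: C, bond orders sum to 4 (valence 4) → 0 H
  atom 4: O, bond orders sum to 2 (valence 2) → 0 H
  atom 5: C, bond orders sum to 2 (valence 4) → 2 H
  atom 6: C, bond orders sum to 3 (valence 4) → 1 H
  atom 7: C, bond orders sum to 4 (valence 4) → 0 H
  atom 8: N, bond orders sum to 3 (valence 3) → 0 H
  atom 9: C, bond orders sum to 2 (valence 4) → 2 H
  atom 10: C, bond orders sum to 2 (valence 4) → 2 H
  atom 11: C, bond orders sum to 4 (valence 4) → 0 H
  atom 12: C, bond orders sum to 4 (valence 4) → 0 H
  atom 13: O, bond orders sum to 2 (valence 2) → 0 H
  atom 14: C, bond orders sum to 1 (valence 4) → 3 H
  atom 15: C, bond orders sum to 4 (valence 4) → 0 H
  atom 16: C, bond orders sum to 4 (valence 4) → 0 H
  atom 17: N, bond orders sum to 3 (valence 3) → 0 H
  atom 18: C, bond orders sum to 4 (valence 4) → 0 H
  atom 19: C, bond orders sum to 3 (valence 4) → 1 H
  atom 20: C, bond orders sum to 3 (valence 4) → 1 H
  atom 21: C, bond orders sum to 2 (valence 4) → 2 H
  atom 22: C, bond orders sum to 1 (valence 4) → 3 H
Total hydrogens: 20.

20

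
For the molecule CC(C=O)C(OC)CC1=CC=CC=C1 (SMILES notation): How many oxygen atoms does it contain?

2

Scan the SMILES for O atoms (remember two-letter symbols like Cl and Br are single atoms).
Oxygen count: 2.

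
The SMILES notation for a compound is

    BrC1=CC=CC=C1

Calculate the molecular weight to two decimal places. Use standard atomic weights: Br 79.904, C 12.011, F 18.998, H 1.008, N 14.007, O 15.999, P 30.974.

First, the molecular formula is C6H5Br (counting implicit H from valence).
  Br: 1 × 79.904 = 79.904
  C: 6 × 12.011 = 72.066
  H: 5 × 1.008 = 5.040
Sum: 1×79.904 + 6×12.011 + 5×1.008 = 157.010 → 157.01 g/mol.

157.01 g/mol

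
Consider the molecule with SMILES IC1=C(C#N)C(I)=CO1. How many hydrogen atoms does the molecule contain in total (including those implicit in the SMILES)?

Walk through each heavy atom and fill implicit hydrogens from standard valence (C 4, N 3, O 2, S 2, halogen 1):
  atom 1: I (halogen, monovalent) → 0 H
  atom 2: C, bond orders sum to 4 (valence 4) → 0 H
  atom 3: C, bond orders sum to 4 (valence 4) → 0 H
  atom 4: C, bond orders sum to 4 (valence 4) → 0 H
  atom 5: N, bond orders sum to 3 (valence 3) → 0 H
  atom 6: C, bond orders sum to 4 (valence 4) → 0 H
  atom 7: I (halogen, monovalent) → 0 H
  atom 8: C, bond orders sum to 3 (valence 4) → 1 H
  atom 9: O, bond orders sum to 2 (valence 2) → 0 H
Total hydrogens: 1.

1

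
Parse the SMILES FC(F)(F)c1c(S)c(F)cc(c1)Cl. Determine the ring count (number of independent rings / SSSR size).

In SMILES, each pair of matching ring-closure digits denotes one ring-closing bond; the number of such bonds equals the number of independent rings.
Ring-closure bonds here: 1.

1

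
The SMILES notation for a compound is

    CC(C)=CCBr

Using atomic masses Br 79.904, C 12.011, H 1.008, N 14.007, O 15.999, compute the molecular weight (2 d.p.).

First, the molecular formula is C5H9Br (counting implicit H from valence).
  Br: 1 × 79.904 = 79.904
  C: 5 × 12.011 = 60.055
  H: 9 × 1.008 = 9.072
Sum: 1×79.904 + 5×12.011 + 9×1.008 = 149.031 → 149.03 g/mol.

149.03 g/mol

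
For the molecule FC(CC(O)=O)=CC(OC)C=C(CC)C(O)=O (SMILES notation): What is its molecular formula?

C11H15FO5

Walk through each heavy atom and fill implicit hydrogens from standard valence (C 4, N 3, O 2, S 2, halogen 1):
  atom 1: F (halogen, monovalent) → 0 H
  atom 2: C, bond orders sum to 4 (valence 4) → 0 H
  atom 3: C, bond orders sum to 2 (valence 4) → 2 H
  atom 4: C, bond orders sum to 4 (valence 4) → 0 H
  atom 5: O, bond orders sum to 1 (valence 2) → 1 H
  atom 6: O, bond orders sum to 2 (valence 2) → 0 H
  atom 7: C, bond orders sum to 3 (valence 4) → 1 H
  atom 8: C, bond orders sum to 3 (valence 4) → 1 H
  atom 9: O, bond orders sum to 2 (valence 2) → 0 H
  atom 10: C, bond orders sum to 1 (valence 4) → 3 H
  atom 11: C, bond orders sum to 3 (valence 4) → 1 H
  atom 12: C, bond orders sum to 4 (valence 4) → 0 H
  atom 13: C, bond orders sum to 2 (valence 4) → 2 H
  atom 14: C, bond orders sum to 1 (valence 4) → 3 H
  atom 15: C, bond orders sum to 4 (valence 4) → 0 H
  atom 16: O, bond orders sum to 1 (valence 2) → 1 H
  atom 17: O, bond orders sum to 2 (valence 2) → 0 H
Totals → C:11, H:15, F:1, O:5.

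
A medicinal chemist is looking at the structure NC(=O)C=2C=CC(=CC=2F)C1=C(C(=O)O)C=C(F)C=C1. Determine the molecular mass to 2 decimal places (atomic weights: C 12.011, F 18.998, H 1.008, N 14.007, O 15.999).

277.23 g/mol

First, the molecular formula is C14H9F2NO3 (counting implicit H from valence).
  C: 14 × 12.011 = 168.154
  F: 2 × 18.998 = 37.996
  H: 9 × 1.008 = 9.072
  N: 1 × 14.007 = 14.007
  O: 3 × 15.999 = 47.997
Sum: 14×12.011 + 2×18.998 + 9×1.008 + 1×14.007 + 3×15.999 = 277.226 → 277.23 g/mol.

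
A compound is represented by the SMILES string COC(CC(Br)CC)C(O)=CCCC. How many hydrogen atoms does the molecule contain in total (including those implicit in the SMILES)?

21

Walk through each heavy atom and fill implicit hydrogens from standard valence (C 4, N 3, O 2, S 2, halogen 1):
  atom 1: C, bond orders sum to 1 (valence 4) → 3 H
  atom 2: O, bond orders sum to 2 (valence 2) → 0 H
  atom 3: C, bond orders sum to 3 (valence 4) → 1 H
  atom 4: C, bond orders sum to 2 (valence 4) → 2 H
  atom 5: C, bond orders sum to 3 (valence 4) → 1 H
  atom 6: Br (halogen, monovalent) → 0 H
  atom 7: C, bond orders sum to 2 (valence 4) → 2 H
  atom 8: C, bond orders sum to 1 (valence 4) → 3 H
  atom 9: C, bond orders sum to 4 (valence 4) → 0 H
  atom 10: O, bond orders sum to 1 (valence 2) → 1 H
  atom 11: C, bond orders sum to 3 (valence 4) → 1 H
  atom 12: C, bond orders sum to 2 (valence 4) → 2 H
  atom 13: C, bond orders sum to 2 (valence 4) → 2 H
  atom 14: C, bond orders sum to 1 (valence 4) → 3 H
Total hydrogens: 21.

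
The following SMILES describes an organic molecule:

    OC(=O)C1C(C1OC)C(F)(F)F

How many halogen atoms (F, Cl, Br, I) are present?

3

Halogen atoms appear at heavy-atom positions 10, 11, 12 (3×F).
Other groups present: 1 carboxylic acid, 1 ether.
Halogen count: 3.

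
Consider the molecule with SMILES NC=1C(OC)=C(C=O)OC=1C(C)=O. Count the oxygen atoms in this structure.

Scan the SMILES for O atoms (remember two-letter symbols like Cl and Br are single atoms).
Oxygen count: 4.

4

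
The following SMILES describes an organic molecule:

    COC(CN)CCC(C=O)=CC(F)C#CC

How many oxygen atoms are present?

2

Scan the SMILES for O atoms (remember two-letter symbols like Cl and Br are single atoms).
Oxygen count: 2.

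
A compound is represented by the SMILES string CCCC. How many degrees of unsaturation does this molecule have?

0

Molecular formula: C4H10.
DoU = (2C + 2 + N − H − X) / 2, where X is the halogen count and O/S are ignored.
    = (2·4 + 2 + 0 − 10 − 0) / 2 = 0 / 2 = 0.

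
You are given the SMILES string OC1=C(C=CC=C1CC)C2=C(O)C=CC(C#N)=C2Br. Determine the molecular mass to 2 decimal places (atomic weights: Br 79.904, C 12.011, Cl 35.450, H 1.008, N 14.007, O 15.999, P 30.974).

First, the molecular formula is C15H12BrNO2 (counting implicit H from valence).
  Br: 1 × 79.904 = 79.904
  C: 15 × 12.011 = 180.165
  H: 12 × 1.008 = 12.096
  N: 1 × 14.007 = 14.007
  O: 2 × 15.999 = 31.998
Sum: 1×79.904 + 15×12.011 + 12×1.008 + 1×14.007 + 2×15.999 = 318.170 → 318.17 g/mol.

318.17 g/mol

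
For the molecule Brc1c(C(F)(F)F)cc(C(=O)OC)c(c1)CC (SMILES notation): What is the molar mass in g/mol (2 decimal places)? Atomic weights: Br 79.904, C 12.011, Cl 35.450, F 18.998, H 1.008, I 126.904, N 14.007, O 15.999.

311.10 g/mol

First, the molecular formula is C11H10BrF3O2 (counting implicit H from valence).
  Br: 1 × 79.904 = 79.904
  C: 11 × 12.011 = 132.121
  F: 3 × 18.998 = 56.994
  H: 10 × 1.008 = 10.080
  O: 2 × 15.999 = 31.998
Sum: 1×79.904 + 11×12.011 + 3×18.998 + 10×1.008 + 2×15.999 = 311.097 → 311.10 g/mol.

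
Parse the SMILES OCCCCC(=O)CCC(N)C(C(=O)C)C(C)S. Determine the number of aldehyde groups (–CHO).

Scan the SMILES for the aldehyde motif — none present.
Groups that are present: 1 hydroxyl, 2 ketone, 1 primary amine, 1 thiol.

0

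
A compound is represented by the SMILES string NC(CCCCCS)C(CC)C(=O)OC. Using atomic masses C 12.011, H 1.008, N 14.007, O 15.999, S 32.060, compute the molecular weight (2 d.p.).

First, the molecular formula is C11H23NO2S (counting implicit H from valence).
  C: 11 × 12.011 = 132.121
  H: 23 × 1.008 = 23.184
  N: 1 × 14.007 = 14.007
  O: 2 × 15.999 = 31.998
  S: 1 × 32.060 = 32.060
Sum: 11×12.011 + 23×1.008 + 1×14.007 + 2×15.999 + 1×32.060 = 233.370 → 233.37 g/mol.

233.37 g/mol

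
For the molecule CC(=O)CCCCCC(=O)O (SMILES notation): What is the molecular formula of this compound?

C8H14O3

Walk through each heavy atom and fill implicit hydrogens from standard valence (C 4, N 3, O 2, S 2, halogen 1):
  atom 1: C, bond orders sum to 1 (valence 4) → 3 H
  atom 2: C, bond orders sum to 4 (valence 4) → 0 H
  atom 3: O, bond orders sum to 2 (valence 2) → 0 H
  atom 4: C, bond orders sum to 2 (valence 4) → 2 H
  atom 5: C, bond orders sum to 2 (valence 4) → 2 H
  atom 6: C, bond orders sum to 2 (valence 4) → 2 H
  atom 7: C, bond orders sum to 2 (valence 4) → 2 H
  atom 8: C, bond orders sum to 2 (valence 4) → 2 H
  atom 9: C, bond orders sum to 4 (valence 4) → 0 H
  atom 10: O, bond orders sum to 2 (valence 2) → 0 H
  atom 11: O, bond orders sum to 1 (valence 2) → 1 H
Totals → C:8, H:14, O:3.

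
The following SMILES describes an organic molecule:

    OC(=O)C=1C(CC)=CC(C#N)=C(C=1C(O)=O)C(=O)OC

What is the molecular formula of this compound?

Walk through each heavy atom and fill implicit hydrogens from standard valence (C 4, N 3, O 2, S 2, halogen 1):
  atom 1: O, bond orders sum to 1 (valence 2) → 1 H
  atom 2: C, bond orders sum to 4 (valence 4) → 0 H
  atom 3: O, bond orders sum to 2 (valence 2) → 0 H
  atom 4: C, bond orders sum to 4 (valence 4) → 0 H
  atom 5: C, bond orders sum to 4 (valence 4) → 0 H
  atom 6: C, bond orders sum to 2 (valence 4) → 2 H
  atom 7: C, bond orders sum to 1 (valence 4) → 3 H
  atom 8: C, bond orders sum to 3 (valence 4) → 1 H
  atom 9: C, bond orders sum to 4 (valence 4) → 0 H
  atom 10: C, bond orders sum to 4 (valence 4) → 0 H
  atom 11: N, bond orders sum to 3 (valence 3) → 0 H
  atom 12: C, bond orders sum to 4 (valence 4) → 0 H
  atom 13: C, bond orders sum to 4 (valence 4) → 0 H
  atom 14: C, bond orders sum to 4 (valence 4) → 0 H
  atom 15: O, bond orders sum to 1 (valence 2) → 1 H
  atom 16: O, bond orders sum to 2 (valence 2) → 0 H
  atom 17: C, bond orders sum to 4 (valence 4) → 0 H
  atom 18: O, bond orders sum to 2 (valence 2) → 0 H
  atom 19: O, bond orders sum to 2 (valence 2) → 0 H
  atom 20: C, bond orders sum to 1 (valence 4) → 3 H
Totals → C:13, H:11, N:1, O:6.

C13H11NO6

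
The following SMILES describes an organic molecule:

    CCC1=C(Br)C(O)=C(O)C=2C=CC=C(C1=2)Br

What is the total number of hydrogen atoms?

Walk through each heavy atom and fill implicit hydrogens from standard valence (C 4, N 3, O 2, S 2, halogen 1):
  atom 1: C, bond orders sum to 1 (valence 4) → 3 H
  atom 2: C, bond orders sum to 2 (valence 4) → 2 H
  atom 3: C, bond orders sum to 4 (valence 4) → 0 H
  atom 4: C, bond orders sum to 4 (valence 4) → 0 H
  atom 5: Br (halogen, monovalent) → 0 H
  atom 6: C, bond orders sum to 4 (valence 4) → 0 H
  atom 7: O, bond orders sum to 1 (valence 2) → 1 H
  atom 8: C, bond orders sum to 4 (valence 4) → 0 H
  atom 9: O, bond orders sum to 1 (valence 2) → 1 H
  atom 10: C, bond orders sum to 4 (valence 4) → 0 H
  atom 11: C, bond orders sum to 3 (valence 4) → 1 H
  atom 12: C, bond orders sum to 3 (valence 4) → 1 H
  atom 13: C, bond orders sum to 3 (valence 4) → 1 H
  atom 14: C, bond orders sum to 4 (valence 4) → 0 H
  atom 15: C, bond orders sum to 4 (valence 4) → 0 H
  atom 16: Br (halogen, monovalent) → 0 H
Total hydrogens: 10.

10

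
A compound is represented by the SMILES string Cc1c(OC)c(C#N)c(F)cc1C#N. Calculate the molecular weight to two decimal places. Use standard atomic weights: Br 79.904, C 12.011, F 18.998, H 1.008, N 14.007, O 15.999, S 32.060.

190.18 g/mol

First, the molecular formula is C10H7FN2O (counting implicit H from valence).
  C: 10 × 12.011 = 120.110
  F: 1 × 18.998 = 18.998
  H: 7 × 1.008 = 7.056
  N: 2 × 14.007 = 28.014
  O: 1 × 15.999 = 15.999
Sum: 10×12.011 + 1×18.998 + 7×1.008 + 2×14.007 + 1×15.999 = 190.177 → 190.18 g/mol.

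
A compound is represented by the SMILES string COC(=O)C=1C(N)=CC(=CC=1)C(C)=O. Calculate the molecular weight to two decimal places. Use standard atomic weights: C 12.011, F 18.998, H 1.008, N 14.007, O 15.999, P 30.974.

193.20 g/mol

First, the molecular formula is C10H11NO3 (counting implicit H from valence).
  C: 10 × 12.011 = 120.110
  H: 11 × 1.008 = 11.088
  N: 1 × 14.007 = 14.007
  O: 3 × 15.999 = 47.997
Sum: 10×12.011 + 11×1.008 + 1×14.007 + 3×15.999 = 193.202 → 193.20 g/mol.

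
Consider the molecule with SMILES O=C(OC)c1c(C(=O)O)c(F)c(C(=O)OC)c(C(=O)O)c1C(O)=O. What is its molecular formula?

Walk through each heavy atom and fill implicit hydrogens from standard valence (C 4, N 3, O 2, S 2, halogen 1); for lowercase aromatic atoms, an aromatic c carries 1 H when it has two neighbours and 0 H with three, and aromatic n carries 0 H:
  atom 1: O, bond orders sum to 2 (valence 2) → 0 H
  atom 2: C, bond orders sum to 4 (valence 4) → 0 H
  atom 3: O, bond orders sum to 2 (valence 2) → 0 H
  atom 4: C, bond orders sum to 1 (valence 4) → 3 H
  atom 5: aromatic c, 3 neighbours → 0 H
  atom 6: aromatic c, 3 neighbours → 0 H
  atom 7: C, bond orders sum to 4 (valence 4) → 0 H
  atom 8: O, bond orders sum to 2 (valence 2) → 0 H
  atom 9: O, bond orders sum to 1 (valence 2) → 1 H
  atom 10: aromatic c, 3 neighbours → 0 H
  atom 11: F (halogen, monovalent) → 0 H
  atom 12: aromatic c, 3 neighbours → 0 H
  atom 13: C, bond orders sum to 4 (valence 4) → 0 H
  atom 14: O, bond orders sum to 2 (valence 2) → 0 H
  atom 15: O, bond orders sum to 2 (valence 2) → 0 H
  atom 16: C, bond orders sum to 1 (valence 4) → 3 H
  atom 17: aromatic c, 3 neighbours → 0 H
  atom 18: C, bond orders sum to 4 (valence 4) → 0 H
  atom 19: O, bond orders sum to 2 (valence 2) → 0 H
  atom 20: O, bond orders sum to 1 (valence 2) → 1 H
  atom 21: aromatic c, 3 neighbours → 0 H
  atom 22: C, bond orders sum to 4 (valence 4) → 0 H
  atom 23: O, bond orders sum to 1 (valence 2) → 1 H
  atom 24: O, bond orders sum to 2 (valence 2) → 0 H
Totals → C:13, H:9, F:1, O:10.
In Hill order: C13H9FO10.

C13H9FO10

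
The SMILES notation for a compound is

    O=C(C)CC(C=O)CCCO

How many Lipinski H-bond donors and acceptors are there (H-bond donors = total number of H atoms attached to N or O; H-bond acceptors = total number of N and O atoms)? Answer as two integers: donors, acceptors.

1, 3

Donors: find every N or O and count the H atoms it carries.
  atom 1 (O): bond orders sum to 2 → 0 H
  atom 7 (O): bond orders sum to 2 → 0 H
  atom 11 (O): bond orders sum to 1 → 1 H
Lipinski HBD = 1.
Acceptors: N atoms = 0, O atoms = 3 → HBA = 3.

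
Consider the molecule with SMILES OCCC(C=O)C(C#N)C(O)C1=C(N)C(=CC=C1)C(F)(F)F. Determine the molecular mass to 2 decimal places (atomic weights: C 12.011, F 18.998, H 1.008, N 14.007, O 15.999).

316.28 g/mol

First, the molecular formula is C14H15F3N2O3 (counting implicit H from valence).
  C: 14 × 12.011 = 168.154
  F: 3 × 18.998 = 56.994
  H: 15 × 1.008 = 15.120
  N: 2 × 14.007 = 28.014
  O: 3 × 15.999 = 47.997
Sum: 14×12.011 + 3×18.998 + 15×1.008 + 2×14.007 + 3×15.999 = 316.279 → 316.28 g/mol.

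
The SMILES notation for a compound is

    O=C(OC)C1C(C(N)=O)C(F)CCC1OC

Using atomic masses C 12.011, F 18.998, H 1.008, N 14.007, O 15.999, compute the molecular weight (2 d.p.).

233.24 g/mol

First, the molecular formula is C10H16FNO4 (counting implicit H from valence).
  C: 10 × 12.011 = 120.110
  F: 1 × 18.998 = 18.998
  H: 16 × 1.008 = 16.128
  N: 1 × 14.007 = 14.007
  O: 4 × 15.999 = 63.996
Sum: 10×12.011 + 1×18.998 + 16×1.008 + 1×14.007 + 4×15.999 = 233.239 → 233.24 g/mol.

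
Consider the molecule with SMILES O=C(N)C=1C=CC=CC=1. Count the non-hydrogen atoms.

Every atom symbol written in the SMILES (organic subset) is one heavy atom; implicit H are not written.
Heavy atoms by element → C:7, N:1, O:1.
Total: 9.

9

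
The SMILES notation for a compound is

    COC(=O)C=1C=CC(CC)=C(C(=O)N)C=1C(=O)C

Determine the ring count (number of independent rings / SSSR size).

In SMILES, each pair of matching ring-closure digits denotes one ring-closing bond; the number of such bonds equals the number of independent rings.
Ring-closure bonds here: 1.

1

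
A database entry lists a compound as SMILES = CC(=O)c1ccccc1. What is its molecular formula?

Walk through each heavy atom and fill implicit hydrogens from standard valence (C 4, N 3, O 2, S 2, halogen 1); for lowercase aromatic atoms, an aromatic c carries 1 H when it has two neighbours and 0 H with three, and aromatic n carries 0 H:
  atom 1: C, bond orders sum to 1 (valence 4) → 3 H
  atom 2: C, bond orders sum to 4 (valence 4) → 0 H
  atom 3: O, bond orders sum to 2 (valence 2) → 0 H
  atom 4: aromatic c, 3 neighbours → 0 H
  atom 5: aromatic c, 2 neighbours → 1 H
  atom 6: aromatic c, 2 neighbours → 1 H
  atom 7: aromatic c, 2 neighbours → 1 H
  atom 8: aromatic c, 2 neighbours → 1 H
  atom 9: aromatic c, 2 neighbours → 1 H
Totals → C:8, H:8, O:1.

C8H8O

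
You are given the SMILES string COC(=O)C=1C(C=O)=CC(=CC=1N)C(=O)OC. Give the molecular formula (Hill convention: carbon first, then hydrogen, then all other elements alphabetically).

Walk through each heavy atom and fill implicit hydrogens from standard valence (C 4, N 3, O 2, S 2, halogen 1):
  atom 1: C, bond orders sum to 1 (valence 4) → 3 H
  atom 2: O, bond orders sum to 2 (valence 2) → 0 H
  atom 3: C, bond orders sum to 4 (valence 4) → 0 H
  atom 4: O, bond orders sum to 2 (valence 2) → 0 H
  atom 5: C, bond orders sum to 4 (valence 4) → 0 H
  atom 6: C, bond orders sum to 4 (valence 4) → 0 H
  atom 7: C, bond orders sum to 3 (valence 4) → 1 H
  atom 8: O, bond orders sum to 2 (valence 2) → 0 H
  atom 9: C, bond orders sum to 3 (valence 4) → 1 H
  atom 10: C, bond orders sum to 4 (valence 4) → 0 H
  atom 11: C, bond orders sum to 3 (valence 4) → 1 H
  atom 12: C, bond orders sum to 4 (valence 4) → 0 H
  atom 13: N, bond orders sum to 1 (valence 3) → 2 H
  atom 14: C, bond orders sum to 4 (valence 4) → 0 H
  atom 15: O, bond orders sum to 2 (valence 2) → 0 H
  atom 16: O, bond orders sum to 2 (valence 2) → 0 H
  atom 17: C, bond orders sum to 1 (valence 4) → 3 H
Totals → C:11, H:11, N:1, O:5.

C11H11NO5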